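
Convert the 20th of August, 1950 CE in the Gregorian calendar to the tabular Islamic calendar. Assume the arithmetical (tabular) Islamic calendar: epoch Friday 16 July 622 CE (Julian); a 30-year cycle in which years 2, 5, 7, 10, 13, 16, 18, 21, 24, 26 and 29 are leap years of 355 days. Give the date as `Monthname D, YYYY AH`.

Julian Day Number of the source date = 2433514.
Converting JDN 2433514 to the tabular Islamic calendar gives 6 Dhu al-Qa'dah 1369 AH.

Dhu al-Qa'dah 6, 1369 AH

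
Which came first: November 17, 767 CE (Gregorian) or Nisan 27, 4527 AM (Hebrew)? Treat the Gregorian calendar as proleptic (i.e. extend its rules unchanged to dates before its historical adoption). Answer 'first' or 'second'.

The two dates have Julian Day Numbers 2001521 and 2001294 respectively.
Since 2001294 < 2001521, the second date comes first.

second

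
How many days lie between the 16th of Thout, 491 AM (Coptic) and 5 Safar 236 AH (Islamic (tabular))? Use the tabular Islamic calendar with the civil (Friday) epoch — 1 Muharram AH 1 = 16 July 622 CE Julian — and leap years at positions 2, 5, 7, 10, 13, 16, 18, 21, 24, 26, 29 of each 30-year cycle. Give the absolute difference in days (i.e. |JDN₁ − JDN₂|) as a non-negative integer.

JDN of the first date = 2004017.
JDN of the second date = 2031750.
|2031750 − 2004017| = 27733.

27733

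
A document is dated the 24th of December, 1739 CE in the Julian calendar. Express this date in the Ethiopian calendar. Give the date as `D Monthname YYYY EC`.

Both dates share Julian Day Number 2356585; in the Ethiopian calendar that is 27 Tahsas 1732 EC.

27 Tahsas 1732 EC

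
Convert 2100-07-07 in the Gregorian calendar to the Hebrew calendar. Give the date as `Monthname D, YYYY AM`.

Sivan 30, 5860 AM

Both dates share Julian Day Number 2488257; in the Hebrew calendar that is 30 Sivan 5860 AM.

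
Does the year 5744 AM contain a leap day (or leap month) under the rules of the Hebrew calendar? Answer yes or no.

yes

Hebrew year 5744 is year 6 of its 19-year Metonic cycle; leap years are at positions 3, 6, 8, 11, 14, 17, 19, so it is a leap year (13 months).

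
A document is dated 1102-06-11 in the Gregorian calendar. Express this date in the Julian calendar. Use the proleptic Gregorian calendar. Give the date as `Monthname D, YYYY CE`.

At this point the Julian calendar is 7 days behind the Gregorian.
11 June 1102 Gregorian − 7 days → 4 June 1102 Julian.

June 4, 1102 CE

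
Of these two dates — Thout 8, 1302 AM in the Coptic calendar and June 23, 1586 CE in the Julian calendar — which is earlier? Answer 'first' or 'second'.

first

The two dates have Julian Day Numbers 2300227 and 2300518 respectively.
Since 2300227 < 2300518, the first date comes first.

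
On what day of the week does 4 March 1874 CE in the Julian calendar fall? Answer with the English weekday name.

Monday

This is JDN 2405599 (16 March 1874 Gregorian).
2405599 ≡ 0 (mod 7); counting from Monday = 0 gives Monday.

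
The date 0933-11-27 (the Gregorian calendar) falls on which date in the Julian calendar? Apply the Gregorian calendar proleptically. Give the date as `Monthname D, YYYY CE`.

For dates in this range the Gregorian date is 5 days ahead of the Julian.
27 November 933 Gregorian − 5 days → 22 November 933 Julian.

November 22, 933 CE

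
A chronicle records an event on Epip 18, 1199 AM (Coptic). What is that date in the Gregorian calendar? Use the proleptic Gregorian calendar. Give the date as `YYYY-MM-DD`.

Julian Day Number of the source date = 2262916.
Converting JDN 2262916 to the Gregorian calendar gives 21 July 1483 CE.

1483-07-21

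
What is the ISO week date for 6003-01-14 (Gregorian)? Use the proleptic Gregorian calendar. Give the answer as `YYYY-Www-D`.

The weekday is Tuesday (ISO weekday 2).
That Tuesday belongs to ISO week 3 of ISO year 6003.

6003-W03-2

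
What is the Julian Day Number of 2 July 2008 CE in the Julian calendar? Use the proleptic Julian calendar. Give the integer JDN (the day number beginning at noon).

Equivalently 15 July 2008 (Gregorian).
JDN 2451545 is 1 January 2000 CE (Gregorian); the target day is +3118 days from there, so JDN = 2454663.

2454663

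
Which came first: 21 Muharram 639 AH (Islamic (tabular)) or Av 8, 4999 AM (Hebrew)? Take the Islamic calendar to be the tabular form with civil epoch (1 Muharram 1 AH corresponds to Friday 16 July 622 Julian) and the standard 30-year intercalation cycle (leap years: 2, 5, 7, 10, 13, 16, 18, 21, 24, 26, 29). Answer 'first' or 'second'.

second

Converting both to JDN: 2174546 vs 2173794; the smaller is the second.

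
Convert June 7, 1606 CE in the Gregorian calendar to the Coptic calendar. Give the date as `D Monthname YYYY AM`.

3 Paoni 1322 AM

Julian Day Number of the source date = 2307797.
Converting JDN 2307797 to the Coptic calendar gives 3 Paoni 1322 AM.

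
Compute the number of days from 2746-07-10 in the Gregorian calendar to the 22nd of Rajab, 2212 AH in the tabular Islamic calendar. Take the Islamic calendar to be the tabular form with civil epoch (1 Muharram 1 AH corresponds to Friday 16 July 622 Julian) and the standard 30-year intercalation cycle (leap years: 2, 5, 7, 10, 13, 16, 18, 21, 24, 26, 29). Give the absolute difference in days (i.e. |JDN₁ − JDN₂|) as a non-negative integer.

7937

JDN of the first date = 2724206.
JDN of the second date = 2732143.
|2732143 − 2724206| = 7937.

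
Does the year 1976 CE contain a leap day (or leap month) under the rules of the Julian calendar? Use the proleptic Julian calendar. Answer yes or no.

1976 mod 4 = 0, so it is a leap year in the Julian calendar.

yes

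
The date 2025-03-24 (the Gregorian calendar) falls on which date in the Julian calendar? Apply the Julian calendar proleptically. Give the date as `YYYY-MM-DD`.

The Julian–Gregorian offset here is 13 days (Julian trailing).
24 March 2025 Gregorian − 13 days → 11 March 2025 Julian.

2025-03-11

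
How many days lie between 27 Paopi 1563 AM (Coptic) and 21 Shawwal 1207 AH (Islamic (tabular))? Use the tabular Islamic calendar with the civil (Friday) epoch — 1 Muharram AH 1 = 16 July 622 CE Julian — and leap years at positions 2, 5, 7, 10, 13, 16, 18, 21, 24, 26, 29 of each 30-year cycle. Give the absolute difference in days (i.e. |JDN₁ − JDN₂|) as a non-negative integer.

JDN of the first date = 2395606.
JDN of the second date = 2376092.
|2376092 − 2395606| = 19514.

19514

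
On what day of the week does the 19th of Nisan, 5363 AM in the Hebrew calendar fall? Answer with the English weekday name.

Monday

In the Gregorian calendar this is 31 March 1603 (JDN 2306633).
Since JDN mod 7 = 0 (0 = Monday), the day is Monday.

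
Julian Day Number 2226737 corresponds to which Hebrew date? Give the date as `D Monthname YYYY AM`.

2 Tammuz 5144 AM

The proleptic Gregorian equivalent of JDN 2226737 is 30 June 1384.
In the Hebrew calendar that day is 2 Tammuz 5144 AM.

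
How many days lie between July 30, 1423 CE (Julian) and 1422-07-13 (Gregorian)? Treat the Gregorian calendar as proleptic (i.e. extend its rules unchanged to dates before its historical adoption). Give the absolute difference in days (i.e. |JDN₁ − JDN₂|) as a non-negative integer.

JDN of the first date = 2241019.
JDN of the second date = 2240628.
|2240628 − 2241019| = 391.

391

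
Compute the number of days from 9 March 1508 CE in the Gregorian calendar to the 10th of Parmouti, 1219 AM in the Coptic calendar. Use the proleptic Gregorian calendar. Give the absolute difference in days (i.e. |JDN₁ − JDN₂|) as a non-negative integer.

1790

First date → JDN 2271913; second date → JDN 2270123.
The interval is |2271913 − 2270123| = 1790 days.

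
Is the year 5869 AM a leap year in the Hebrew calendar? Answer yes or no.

yes

Hebrew year 5869 is year 17 of its 19-year Metonic cycle; leap years are at positions 3, 6, 8, 11, 14, 17, 19, so it is a leap year (13 months).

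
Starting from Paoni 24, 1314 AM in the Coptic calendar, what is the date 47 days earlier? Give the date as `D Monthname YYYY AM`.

Counting 47 days back from JDN 2304896 reaches JDN 2304849, which is 7 Pashons 1314 AM.

7 Pashons 1314 AM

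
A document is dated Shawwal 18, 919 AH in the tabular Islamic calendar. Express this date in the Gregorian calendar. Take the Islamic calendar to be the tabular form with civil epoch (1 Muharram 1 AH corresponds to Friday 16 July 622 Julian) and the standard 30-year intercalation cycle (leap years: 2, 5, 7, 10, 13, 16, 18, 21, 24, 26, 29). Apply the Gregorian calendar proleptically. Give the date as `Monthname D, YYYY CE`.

Both dates share Julian Day Number 2274032; in the Gregorian calendar that is 27 December 1513 CE.

December 27, 1513 CE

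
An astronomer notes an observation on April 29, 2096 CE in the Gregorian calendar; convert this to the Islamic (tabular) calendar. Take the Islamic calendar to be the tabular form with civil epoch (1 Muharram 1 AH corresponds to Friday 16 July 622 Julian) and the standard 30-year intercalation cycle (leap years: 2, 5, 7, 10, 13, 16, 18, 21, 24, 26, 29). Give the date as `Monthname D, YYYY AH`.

Muharram 6, 1520 AH

Both dates share Julian Day Number 2486728; in the tabular Islamic calendar that is 6 Muharram 1520 AH.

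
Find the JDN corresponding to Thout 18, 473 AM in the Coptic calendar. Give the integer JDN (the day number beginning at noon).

Equivalently 19 September 756 (proleptic Gregorian).
JDN 2400001 is 17 November 1858 CE (Gregorian), MJD 0; the target day is −402556 days from there, so JDN = 1997445.

1997445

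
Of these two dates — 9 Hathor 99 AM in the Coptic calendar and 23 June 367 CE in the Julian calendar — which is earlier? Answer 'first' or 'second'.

second

The two dates have Julian Day Numbers 1860892 and 1855278 respectively.
Since 1855278 < 1860892, the second date comes first.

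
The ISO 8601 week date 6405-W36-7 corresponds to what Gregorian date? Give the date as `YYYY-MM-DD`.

ISO week 1 of 6405 is the week containing the first Thursday of 6405.
Week 36, day 7 (Sunday) lands on 6405-09-11.

6405-09-11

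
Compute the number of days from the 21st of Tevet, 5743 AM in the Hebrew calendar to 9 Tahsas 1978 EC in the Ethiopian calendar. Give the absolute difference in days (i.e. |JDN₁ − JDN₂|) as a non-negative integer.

First date → JDN 2445341; second date → JDN 2446418.
The interval is |2445341 − 2446418| = 1077 days.

1077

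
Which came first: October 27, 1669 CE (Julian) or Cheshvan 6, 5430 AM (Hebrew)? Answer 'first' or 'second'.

second

Converting both to JDN: 2330960 vs 2330954; the smaller is the second.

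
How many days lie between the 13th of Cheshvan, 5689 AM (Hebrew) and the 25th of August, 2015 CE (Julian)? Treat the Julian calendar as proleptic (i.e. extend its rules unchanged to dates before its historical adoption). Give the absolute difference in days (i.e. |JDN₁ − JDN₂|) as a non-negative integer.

31726

First date → JDN 2425547; second date → JDN 2457273.
The interval is |2425547 − 2457273| = 31726 days.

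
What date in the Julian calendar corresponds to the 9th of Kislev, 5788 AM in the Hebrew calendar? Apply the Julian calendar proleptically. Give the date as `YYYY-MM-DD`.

The source date corresponds to 9 December 2027 in the Gregorian calendar (JDN 2461749).
That day falls on 26 November 2027 CE in the Julian calendar.

2027-11-26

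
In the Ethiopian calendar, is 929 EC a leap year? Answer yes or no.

929 mod 4 = 1; in the Ethiopian calendar a year is leap when year mod 4 = 3, so it is a common year.

no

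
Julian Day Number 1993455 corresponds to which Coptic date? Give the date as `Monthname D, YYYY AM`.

JDN 1993455 is 17 October 745 in the proleptic Gregorian calendar.
In the Coptic calendar that day is Paopi 16, 462 AM.

Paopi 16, 462 AM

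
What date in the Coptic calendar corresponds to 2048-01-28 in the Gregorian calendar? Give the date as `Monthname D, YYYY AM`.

Julian Day Number of the source date = 2469104.
Converting JDN 2469104 to the Coptic calendar gives 19 Tobi 1764 AM.

Tobi 19, 1764 AM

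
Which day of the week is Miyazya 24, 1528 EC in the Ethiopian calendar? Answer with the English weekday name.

In the proleptic Gregorian calendar this is 29 April 1536 (JDN 2282191).
Since JDN mod 7 = 2 (0 = Monday), the day is Wednesday.

Wednesday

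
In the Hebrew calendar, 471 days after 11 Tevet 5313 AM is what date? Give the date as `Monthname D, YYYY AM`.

Counting 471 days forward from JDN 2288288 reaches JDN 2288759, which is Iyar 11, 5314 AM.

Iyar 11, 5314 AM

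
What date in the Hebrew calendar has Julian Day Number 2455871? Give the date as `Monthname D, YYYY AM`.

The Gregorian equivalent of JDN 2455871 is 5 November 2011.
In the Hebrew calendar that day is Cheshvan 8, 5772 AM.

Cheshvan 8, 5772 AM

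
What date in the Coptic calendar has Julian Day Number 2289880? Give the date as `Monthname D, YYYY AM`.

Pashons 13, 1273 AM

The proleptic Gregorian equivalent of JDN 2289880 is 18 May 1557.
In the Coptic calendar that day is Pashons 13, 1273 AM.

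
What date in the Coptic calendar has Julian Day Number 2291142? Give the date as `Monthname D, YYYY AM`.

The proleptic Gregorian equivalent of JDN 2291142 is 31 October 1560.
In the Coptic calendar that day is Paopi 24, 1277 AM.

Paopi 24, 1277 AM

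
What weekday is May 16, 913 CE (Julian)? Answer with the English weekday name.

Sunday

This is JDN 2054667 (21 May 913 Gregorian).
Since JDN mod 7 = 6 (0 = Monday), the day is Sunday.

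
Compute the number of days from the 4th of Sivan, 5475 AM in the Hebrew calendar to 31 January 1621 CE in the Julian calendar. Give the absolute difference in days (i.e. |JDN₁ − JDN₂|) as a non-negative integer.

JDN of the first date = 2347606.
JDN of the second date = 2313159.
|2313159 − 2347606| = 34447.

34447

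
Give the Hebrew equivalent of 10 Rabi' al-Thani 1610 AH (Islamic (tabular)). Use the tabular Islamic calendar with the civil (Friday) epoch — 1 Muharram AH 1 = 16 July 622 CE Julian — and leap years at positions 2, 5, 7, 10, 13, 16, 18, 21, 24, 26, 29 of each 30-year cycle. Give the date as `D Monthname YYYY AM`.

The source date corresponds to 26 November 2183 in the Gregorian calendar (JDN 2518714).
That day falls on 11 Kislev 5944 AM in the Hebrew calendar.

11 Kislev 5944 AM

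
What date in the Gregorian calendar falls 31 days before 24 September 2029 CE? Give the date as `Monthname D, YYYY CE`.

August 24, 2029 CE

Counting 31 days back from JDN 2462404 reaches JDN 2462373, which is August 24, 2029 CE.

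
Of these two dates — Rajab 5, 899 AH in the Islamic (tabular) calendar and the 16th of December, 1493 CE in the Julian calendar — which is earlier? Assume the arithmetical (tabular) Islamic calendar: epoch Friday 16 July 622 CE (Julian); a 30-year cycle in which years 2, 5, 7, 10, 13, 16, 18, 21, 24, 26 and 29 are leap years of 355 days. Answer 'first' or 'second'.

second

First date → JDN 2266842; second date → JDN 2266726.
JDN 2266726 < JDN 2266842, so the second date is earlier.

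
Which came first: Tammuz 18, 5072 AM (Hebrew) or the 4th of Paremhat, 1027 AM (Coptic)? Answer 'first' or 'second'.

second

Converting both to JDN: 2200440 vs 2199959; the smaller is the second.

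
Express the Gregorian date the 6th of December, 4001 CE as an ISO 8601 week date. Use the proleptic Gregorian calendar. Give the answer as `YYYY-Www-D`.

The weekday is Thursday (ISO weekday 4).
That Thursday belongs to ISO week 49 of ISO year 4001.

4001-W49-4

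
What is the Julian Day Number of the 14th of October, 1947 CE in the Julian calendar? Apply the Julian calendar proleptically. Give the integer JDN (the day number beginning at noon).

2432486

Equivalently 27 October 1947 (Gregorian).
JDN 2451545 is 1 January 2000 CE (Gregorian); the target day is −19059 days from there, so JDN = 2432486.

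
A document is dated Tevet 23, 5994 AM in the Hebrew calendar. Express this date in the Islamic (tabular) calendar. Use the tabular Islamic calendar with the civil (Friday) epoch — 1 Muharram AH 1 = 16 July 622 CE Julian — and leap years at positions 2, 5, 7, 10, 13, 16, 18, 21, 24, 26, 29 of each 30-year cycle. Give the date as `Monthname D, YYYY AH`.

Dhu al-Hijjah 23, 1661 AH

Both dates share Julian Day Number 2537036; in the tabular Islamic calendar that is 23 Dhu al-Hijjah 1661 AH.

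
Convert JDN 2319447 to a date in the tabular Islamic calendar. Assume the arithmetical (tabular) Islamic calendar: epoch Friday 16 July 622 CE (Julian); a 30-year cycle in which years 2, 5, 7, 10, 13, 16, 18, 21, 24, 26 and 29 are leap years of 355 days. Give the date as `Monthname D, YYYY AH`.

Dhu al-Hijjah 15, 1047 AH

The Gregorian equivalent of JDN 2319447 is 30 April 1638.
In the tabular Islamic calendar that day is Dhu al-Hijjah 15, 1047 AH.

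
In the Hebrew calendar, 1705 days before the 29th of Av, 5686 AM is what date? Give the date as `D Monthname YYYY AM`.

Counting 1705 days back from JDN 2424737 reaches JDN 2423032, which is 7 Kislev 5682 AM.

7 Kislev 5682 AM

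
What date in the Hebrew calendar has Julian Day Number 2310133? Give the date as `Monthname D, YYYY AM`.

Cheshvan 3, 5373 AM

JDN 2310133 is 29 October 1612 in the Gregorian calendar.
In the Hebrew calendar that day is Cheshvan 3, 5373 AM.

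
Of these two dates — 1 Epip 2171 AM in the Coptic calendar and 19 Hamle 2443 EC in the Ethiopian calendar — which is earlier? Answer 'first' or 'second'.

Converting both to JDN: 2617922 vs 2616479; the smaller is the second.

second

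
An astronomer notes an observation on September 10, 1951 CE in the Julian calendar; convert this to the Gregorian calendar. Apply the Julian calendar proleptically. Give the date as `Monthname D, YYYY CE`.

The Julian–Gregorian offset here is 13 days (Julian trailing).
10 September 1951 Julian + 13 days → 23 September 1951 Gregorian.

September 23, 1951 CE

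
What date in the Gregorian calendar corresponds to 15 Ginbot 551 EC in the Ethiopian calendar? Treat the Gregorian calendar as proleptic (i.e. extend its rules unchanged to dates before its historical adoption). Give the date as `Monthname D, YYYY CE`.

May 12, 559 CE

Julian Day Number of the source date = 1925362.
Converting JDN 1925362 to the Gregorian calendar gives 12 May 559 CE.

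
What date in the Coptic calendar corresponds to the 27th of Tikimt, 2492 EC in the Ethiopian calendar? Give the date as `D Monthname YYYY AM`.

Julian Day Number of the source date = 2634115.
Converting JDN 2634115 to the Coptic calendar gives 27 Paopi 2216 AM.

27 Paopi 2216 AM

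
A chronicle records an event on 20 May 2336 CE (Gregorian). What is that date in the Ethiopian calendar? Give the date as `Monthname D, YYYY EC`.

Ginbot 9, 2328 EC

Both dates share Julian Day Number 2574406; in the Ethiopian calendar that is 9 Ginbot 2328 EC.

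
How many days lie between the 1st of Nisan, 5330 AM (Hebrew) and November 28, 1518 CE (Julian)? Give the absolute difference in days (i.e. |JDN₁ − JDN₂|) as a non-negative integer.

First date → JDN 2294566; second date → JDN 2275839.
The interval is |2294566 − 2275839| = 18727 days.

18727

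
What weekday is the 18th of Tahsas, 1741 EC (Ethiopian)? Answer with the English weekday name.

Wednesday

In the Gregorian calendar this is 25 December 1748 (JDN 2359863).
Since JDN mod 7 = 2 (0 = Monday), the day is Wednesday.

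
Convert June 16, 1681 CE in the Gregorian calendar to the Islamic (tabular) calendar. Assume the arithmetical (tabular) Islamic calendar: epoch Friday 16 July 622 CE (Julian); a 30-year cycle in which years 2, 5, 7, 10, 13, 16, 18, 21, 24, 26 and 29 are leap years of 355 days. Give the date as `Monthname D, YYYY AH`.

Julian Day Number of the source date = 2335200.
Converting JDN 2335200 to the tabular Islamic calendar gives 29 Jumada al-Awwal 1092 AH.

Jumada al-Awwal 29, 1092 AH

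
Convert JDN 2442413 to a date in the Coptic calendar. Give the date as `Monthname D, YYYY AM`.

JDN 2442413 is 31 December 1974 in the Gregorian calendar.
In the Coptic calendar that day is Koiak 22, 1691 AM.

Koiak 22, 1691 AM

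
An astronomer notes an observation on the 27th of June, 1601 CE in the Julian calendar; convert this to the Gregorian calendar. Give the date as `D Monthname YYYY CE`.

For dates in this range the Gregorian date is 10 days ahead of the Julian.
27 June 1601 Julian + 10 days → 7 July 1601 Gregorian.

7 July 1601 CE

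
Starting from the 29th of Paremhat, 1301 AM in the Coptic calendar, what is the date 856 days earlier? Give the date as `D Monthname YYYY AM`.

Counting 856 days back from JDN 2300063 reaches JDN 2299207, which is 24 Hathor 1299 AM.

24 Hathor 1299 AM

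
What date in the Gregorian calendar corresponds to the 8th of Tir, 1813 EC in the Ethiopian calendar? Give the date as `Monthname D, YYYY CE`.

January 15, 1821 CE

Both dates share Julian Day Number 2386181; in the Gregorian calendar that is 15 January 1821 CE.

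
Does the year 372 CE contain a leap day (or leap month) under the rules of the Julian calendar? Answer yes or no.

372 mod 4 = 0, so it is a leap year in the Julian calendar.

yes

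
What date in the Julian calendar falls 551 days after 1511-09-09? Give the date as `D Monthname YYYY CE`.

Counting 551 days forward from JDN 2273202 reaches JDN 2273753, which is 13 March 1513 CE.

13 March 1513 CE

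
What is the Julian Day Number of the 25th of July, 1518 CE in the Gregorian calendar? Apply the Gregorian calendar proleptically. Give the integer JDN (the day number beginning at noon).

2275703

JDN 2299161 is 15 October 1582 CE (Gregorian); the target day is −23458 days from there, so JDN = 2275703.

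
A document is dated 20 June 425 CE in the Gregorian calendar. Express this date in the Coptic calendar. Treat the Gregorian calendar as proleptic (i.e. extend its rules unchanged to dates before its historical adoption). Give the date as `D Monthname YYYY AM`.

Julian Day Number of the source date = 1876459.
Converting JDN 1876459 to the Coptic calendar gives 25 Paoni 141 AM.

25 Paoni 141 AM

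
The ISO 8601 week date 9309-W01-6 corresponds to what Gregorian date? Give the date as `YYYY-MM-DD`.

ISO week 1 of 9309 is the week containing the first Thursday of 9309.
Week 1, day 6 (Saturday) lands on 9309-01-05.

9309-01-05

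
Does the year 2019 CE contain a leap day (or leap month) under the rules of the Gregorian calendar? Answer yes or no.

2019 is not divisible by 4, so it is a common year.

no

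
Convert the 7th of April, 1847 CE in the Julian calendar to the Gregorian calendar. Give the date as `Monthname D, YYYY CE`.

The Julian–Gregorian offset here is 12 days (Julian trailing).
7 April 1847 Julian + 12 days → 19 April 1847 Gregorian.

April 19, 1847 CE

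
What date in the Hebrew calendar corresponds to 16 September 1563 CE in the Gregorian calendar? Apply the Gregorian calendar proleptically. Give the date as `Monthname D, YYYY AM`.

Elul 18, 5323 AM

Both dates share Julian Day Number 2292192; in the Hebrew calendar that is 18 Elul 5323 AM.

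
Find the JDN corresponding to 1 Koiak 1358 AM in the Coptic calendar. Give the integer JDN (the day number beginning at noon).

Equivalently 7 December 1641 (Gregorian).
JDN 2299161 is 15 October 1582 CE (Gregorian); the target day is +21603 days from there, so JDN = 2320764.

2320764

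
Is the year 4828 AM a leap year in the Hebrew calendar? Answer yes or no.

no

Hebrew year 4828 is year 2 of its 19-year Metonic cycle; leap years are at positions 3, 6, 8, 11, 14, 17, 19, so it is a common year (12 months).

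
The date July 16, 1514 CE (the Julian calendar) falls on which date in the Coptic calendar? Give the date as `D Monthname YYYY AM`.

22 Epip 1230 AM

The source date corresponds to 26 July 1514 in the proleptic Gregorian calendar (JDN 2274243).
That day falls on 22 Epip 1230 AM in the Coptic calendar.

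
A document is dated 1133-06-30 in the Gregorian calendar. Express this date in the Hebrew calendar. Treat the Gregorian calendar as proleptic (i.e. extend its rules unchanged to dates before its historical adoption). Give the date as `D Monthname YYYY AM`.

Julian Day Number of the source date = 2135060.
Converting JDN 2135060 to the Hebrew calendar gives 18 Tammuz 4893 AM.

18 Tammuz 4893 AM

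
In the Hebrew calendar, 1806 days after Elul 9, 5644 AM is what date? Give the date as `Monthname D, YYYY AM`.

Counting 1806 days forward from JDN 2409419 reaches JDN 2411225, which is Av 13, 5649 AM.

Av 13, 5649 AM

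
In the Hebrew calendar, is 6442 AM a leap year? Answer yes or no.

Hebrew year 6442 is year 1 of its 19-year Metonic cycle; leap years are at positions 3, 6, 8, 11, 14, 17, 19, so it is a common year (12 months).

no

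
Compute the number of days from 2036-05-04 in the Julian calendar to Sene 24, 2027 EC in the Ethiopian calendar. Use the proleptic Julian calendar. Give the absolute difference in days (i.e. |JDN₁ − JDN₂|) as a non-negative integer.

JDN of the first date = 2464831.
JDN of the second date = 2464510.
|2464510 − 2464831| = 321.

321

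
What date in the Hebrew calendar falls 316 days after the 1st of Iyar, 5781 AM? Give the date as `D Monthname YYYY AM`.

The starting date is JDN 2459318; 2459318 + 316 = 2459634.
JDN 2459634 corresponds to 22 Adar I 5782 AM.

22 Adar I 5782 AM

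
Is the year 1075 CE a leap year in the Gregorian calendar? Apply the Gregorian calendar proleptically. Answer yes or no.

no

1075 is not divisible by 4, so it is a common year.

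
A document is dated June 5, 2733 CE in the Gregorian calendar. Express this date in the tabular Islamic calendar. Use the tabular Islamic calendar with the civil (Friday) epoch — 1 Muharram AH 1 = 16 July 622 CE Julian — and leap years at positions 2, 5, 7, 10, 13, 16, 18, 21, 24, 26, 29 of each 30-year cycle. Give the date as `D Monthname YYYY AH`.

1 Ramadan 2176 AH

Both dates share Julian Day Number 2719423; in the tabular Islamic calendar that is 1 Ramadan 2176 AH.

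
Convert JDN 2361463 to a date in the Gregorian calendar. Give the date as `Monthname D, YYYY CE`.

Counting from JDN 2299161 = 15 Oct 1582 gives an offset of 62302 days.

May 13, 1753 CE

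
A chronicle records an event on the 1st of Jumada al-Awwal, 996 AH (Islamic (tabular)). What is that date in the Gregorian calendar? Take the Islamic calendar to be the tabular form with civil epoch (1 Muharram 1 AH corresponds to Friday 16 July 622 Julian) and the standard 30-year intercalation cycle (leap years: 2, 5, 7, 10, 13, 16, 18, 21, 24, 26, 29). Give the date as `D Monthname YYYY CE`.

Julian Day Number of the source date = 2301153.
Converting JDN 2301153 to the Gregorian calendar gives 29 March 1588 CE.

29 March 1588 CE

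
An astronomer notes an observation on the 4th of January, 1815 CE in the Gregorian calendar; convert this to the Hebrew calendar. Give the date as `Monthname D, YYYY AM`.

Tevet 22, 5575 AM

Julian Day Number of the source date = 2383978.
Converting JDN 2383978 to the Hebrew calendar gives 22 Tevet 5575 AM.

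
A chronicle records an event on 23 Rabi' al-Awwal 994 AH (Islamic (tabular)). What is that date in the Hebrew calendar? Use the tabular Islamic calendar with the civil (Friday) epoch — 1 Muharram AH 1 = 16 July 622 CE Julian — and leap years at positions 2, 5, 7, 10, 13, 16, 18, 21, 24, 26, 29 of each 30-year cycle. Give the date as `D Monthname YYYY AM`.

24 Adar 5346 AM

Both dates share Julian Day Number 2300407; in the Hebrew calendar that is 24 Adar 5346 AM.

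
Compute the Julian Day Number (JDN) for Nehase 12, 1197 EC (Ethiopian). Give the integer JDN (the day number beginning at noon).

2161401

In the proleptic Gregorian calendar the same day is 12 August 1205.
JDN 2451545 is 1 January 2000 CE (Gregorian); the target day is −290144 days from there, so JDN = 2161401.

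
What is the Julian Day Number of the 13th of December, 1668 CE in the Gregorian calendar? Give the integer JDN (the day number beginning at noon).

JDN 2400001 is 17 November 1858 CE (Gregorian), MJD 0; the target day is −69369 days from there, so JDN = 2330632.

2330632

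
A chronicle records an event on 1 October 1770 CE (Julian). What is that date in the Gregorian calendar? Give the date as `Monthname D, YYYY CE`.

October 12, 1770 CE

For dates in this range the Gregorian date is 11 days ahead of the Julian.
1 October 1770 Julian + 11 days → 12 October 1770 Gregorian.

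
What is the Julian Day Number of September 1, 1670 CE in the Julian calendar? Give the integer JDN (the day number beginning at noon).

2331269

Equivalently 11 September 1670 (Gregorian).
JDN 2451545 is 1 January 2000 CE (Gregorian); the target day is −120276 days from there, so JDN = 2331269.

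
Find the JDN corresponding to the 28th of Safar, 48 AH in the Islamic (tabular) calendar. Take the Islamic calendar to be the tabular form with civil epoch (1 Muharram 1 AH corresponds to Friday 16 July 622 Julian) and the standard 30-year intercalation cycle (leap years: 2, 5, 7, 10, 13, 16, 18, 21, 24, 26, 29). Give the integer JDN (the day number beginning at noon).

In the proleptic Gregorian calendar the same day is 20 April 668.
JDN 2400001 is 17 November 1858 CE (Gregorian), MJD 0; the target day is −434849 days from there, so JDN = 1965152.

1965152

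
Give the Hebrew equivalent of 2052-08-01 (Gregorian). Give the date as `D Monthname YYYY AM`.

6 Av 5812 AM

Julian Day Number of the source date = 2470751.
Converting JDN 2470751 to the Hebrew calendar gives 6 Av 5812 AM.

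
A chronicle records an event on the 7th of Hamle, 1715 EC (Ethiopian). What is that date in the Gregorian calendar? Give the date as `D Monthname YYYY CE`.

12 July 1723 CE

Julian Day Number of the source date = 2350565.
Converting JDN 2350565 to the Gregorian calendar gives 12 July 1723 CE.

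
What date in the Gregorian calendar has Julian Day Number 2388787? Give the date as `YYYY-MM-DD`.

JDN 2451545 is 1 Jan 2000; 2388787 is −62758 days from there.

1828-03-05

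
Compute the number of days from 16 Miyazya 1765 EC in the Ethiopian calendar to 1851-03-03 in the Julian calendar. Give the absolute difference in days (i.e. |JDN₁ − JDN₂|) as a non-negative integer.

28450

First date → JDN 2368747; second date → JDN 2397197.
The interval is |2368747 − 2397197| = 28450 days.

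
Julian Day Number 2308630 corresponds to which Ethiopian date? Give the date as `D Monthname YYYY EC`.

The Gregorian equivalent of JDN 2308630 is 17 September 1608.
In the Ethiopian calendar that day is 10 Meskerem 1601 EC.

10 Meskerem 1601 EC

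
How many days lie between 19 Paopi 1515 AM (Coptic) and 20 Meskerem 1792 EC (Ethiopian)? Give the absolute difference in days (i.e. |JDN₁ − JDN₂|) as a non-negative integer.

337

First date → JDN 2378066; second date → JDN 2378403.
The interval is |2378066 − 2378403| = 337 days.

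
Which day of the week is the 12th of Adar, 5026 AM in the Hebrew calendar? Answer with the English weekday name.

Equivalently 26 February 1266 Gregorian, JDN 2183514.
Since JDN mod 7 = 4 (0 = Monday), the day is Friday.

Friday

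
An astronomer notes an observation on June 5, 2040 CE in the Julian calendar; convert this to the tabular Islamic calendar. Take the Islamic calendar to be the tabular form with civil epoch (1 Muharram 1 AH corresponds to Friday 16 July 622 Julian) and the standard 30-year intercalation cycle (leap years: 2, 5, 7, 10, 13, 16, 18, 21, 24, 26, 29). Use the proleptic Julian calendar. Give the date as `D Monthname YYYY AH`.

7 Jumada al-Thani 1462 AH

Both dates share Julian Day Number 2466324; in the tabular Islamic calendar that is 7 Jumada al-Thani 1462 AH.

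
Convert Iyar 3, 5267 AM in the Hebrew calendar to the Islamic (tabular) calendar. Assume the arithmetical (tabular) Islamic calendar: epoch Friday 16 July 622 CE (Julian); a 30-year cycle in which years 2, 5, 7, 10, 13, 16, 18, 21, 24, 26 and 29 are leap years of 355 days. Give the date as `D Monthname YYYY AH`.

The source date corresponds to 25 April 1507 in the proleptic Gregorian calendar (JDN 2271594).
That day falls on 2 Dhu al-Hijjah 912 AH in the tabular Islamic calendar.

2 Dhu al-Hijjah 912 AH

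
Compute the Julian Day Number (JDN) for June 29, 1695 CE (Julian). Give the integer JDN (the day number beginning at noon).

2340336

In the Gregorian calendar the same day is 9 July 1695.
JDN 2451545 is 1 January 2000 CE (Gregorian); the target day is −111209 days from there, so JDN = 2340336.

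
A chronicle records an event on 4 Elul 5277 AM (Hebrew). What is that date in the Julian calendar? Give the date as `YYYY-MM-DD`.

The source date corresponds to 1 September 1517 in the proleptic Gregorian calendar (JDN 2275376).
That day falls on 22 August 1517 CE in the Julian calendar.

1517-08-22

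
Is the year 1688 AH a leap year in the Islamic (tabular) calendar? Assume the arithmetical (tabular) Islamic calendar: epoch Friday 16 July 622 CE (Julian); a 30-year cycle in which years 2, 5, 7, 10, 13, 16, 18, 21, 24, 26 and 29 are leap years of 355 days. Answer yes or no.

no

Year 1688 AH is year 8 of its 30-year cycle; leap positions are 2, 5, 7, 10, 13, 16, 18, 21, 24, 26, 29, so it is a common year (354 days).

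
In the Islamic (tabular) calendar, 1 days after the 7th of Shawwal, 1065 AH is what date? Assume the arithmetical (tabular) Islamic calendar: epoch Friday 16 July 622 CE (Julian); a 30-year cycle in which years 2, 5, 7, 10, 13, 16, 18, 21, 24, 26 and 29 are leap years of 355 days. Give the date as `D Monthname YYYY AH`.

8 Shawwal 1065 AH

Counting 1 day forward from JDN 2325758 reaches JDN 2325759, which is 8 Shawwal 1065 AH.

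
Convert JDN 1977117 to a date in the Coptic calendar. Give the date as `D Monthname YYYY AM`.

24 Tobi 417 AM

JDN 1977117 is 23 January 701 in the proleptic Gregorian calendar.
In the Coptic calendar that day is 24 Tobi 417 AM.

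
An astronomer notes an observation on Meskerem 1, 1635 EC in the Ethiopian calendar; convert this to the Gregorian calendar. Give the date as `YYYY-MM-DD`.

1642-09-08

Both dates share Julian Day Number 2321039; in the Gregorian calendar that is 8 September 1642 CE.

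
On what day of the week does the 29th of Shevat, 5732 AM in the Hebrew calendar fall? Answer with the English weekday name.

Monday

Equivalently 14 February 1972 Gregorian, JDN 2441362.
Since JDN mod 7 = 0 (0 = Monday), the day is Monday.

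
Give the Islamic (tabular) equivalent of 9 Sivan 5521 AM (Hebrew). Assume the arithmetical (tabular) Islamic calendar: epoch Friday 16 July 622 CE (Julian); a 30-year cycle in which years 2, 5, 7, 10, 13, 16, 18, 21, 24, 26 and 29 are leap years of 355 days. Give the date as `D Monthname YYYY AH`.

The source date corresponds to 11 June 1761 in the Gregorian calendar (JDN 2364414).
That day falls on 8 Dhu al-Qa'dah 1174 AH in the tabular Islamic calendar.

8 Dhu al-Qa'dah 1174 AH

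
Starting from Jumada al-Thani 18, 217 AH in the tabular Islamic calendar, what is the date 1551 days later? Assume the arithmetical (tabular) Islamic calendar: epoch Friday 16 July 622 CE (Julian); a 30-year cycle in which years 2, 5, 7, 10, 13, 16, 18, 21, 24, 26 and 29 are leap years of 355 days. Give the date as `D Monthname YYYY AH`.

JDN of Jumada al-Thani 18, 217 AH = 2025148.
2025148 + 1551 = 2026699.
JDN 2026699 in the tabular Islamic calendar is 4 Dhu al-Qa'dah 221 AH.

4 Dhu al-Qa'dah 221 AH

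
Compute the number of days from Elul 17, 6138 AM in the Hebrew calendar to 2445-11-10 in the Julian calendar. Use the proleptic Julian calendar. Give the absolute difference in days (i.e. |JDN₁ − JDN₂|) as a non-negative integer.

24549

JDN of the first date = 2589859.
JDN of the second date = 2614408.
|2614408 − 2589859| = 24549.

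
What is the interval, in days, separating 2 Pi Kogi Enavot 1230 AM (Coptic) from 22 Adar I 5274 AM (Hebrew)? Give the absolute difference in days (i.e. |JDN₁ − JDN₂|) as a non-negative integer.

188

JDN of the first date = 2274283.
JDN of the second date = 2274095.
|2274095 − 2274283| = 188.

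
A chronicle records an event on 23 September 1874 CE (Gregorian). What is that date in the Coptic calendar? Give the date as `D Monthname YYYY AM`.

Julian Day Number of the source date = 2405790.
Converting JDN 2405790 to the Coptic calendar gives 14 Thout 1591 AM.

14 Thout 1591 AM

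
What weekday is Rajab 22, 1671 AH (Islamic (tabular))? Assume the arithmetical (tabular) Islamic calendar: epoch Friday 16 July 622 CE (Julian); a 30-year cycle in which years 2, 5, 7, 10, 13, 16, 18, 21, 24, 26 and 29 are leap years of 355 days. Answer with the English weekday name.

This is JDN 2540430 (12 May 2243 Gregorian).
Since JDN mod 7 = 4 (0 = Monday), the day is Friday.

Friday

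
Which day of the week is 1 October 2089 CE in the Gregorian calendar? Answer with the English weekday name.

JDN 2484326 mod 7 = 5, and JDN 0 was a Monday, so this is a Saturday.

Saturday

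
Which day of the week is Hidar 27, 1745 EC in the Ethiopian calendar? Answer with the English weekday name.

Monday

In the Gregorian calendar this is 4 December 1752 (JDN 2361303).
2361303 ≡ 0 (mod 7); counting from Monday = 0 gives Monday.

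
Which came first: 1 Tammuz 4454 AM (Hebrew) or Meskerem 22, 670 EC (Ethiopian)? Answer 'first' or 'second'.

second

First date → JDN 1974722; second date → JDN 1968594.
JDN 1968594 < JDN 1974722, so the second date is earlier.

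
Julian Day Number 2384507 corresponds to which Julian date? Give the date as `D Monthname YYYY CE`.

The Gregorian equivalent of JDN 2384507 is 16 June 1816.
In the Julian calendar that day is 4 June 1816 CE.

4 June 1816 CE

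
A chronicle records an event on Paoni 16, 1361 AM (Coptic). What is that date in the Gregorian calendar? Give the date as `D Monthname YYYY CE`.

20 June 1645 CE

Julian Day Number of the source date = 2322055.
Converting JDN 2322055 to the Gregorian calendar gives 20 June 1645 CE.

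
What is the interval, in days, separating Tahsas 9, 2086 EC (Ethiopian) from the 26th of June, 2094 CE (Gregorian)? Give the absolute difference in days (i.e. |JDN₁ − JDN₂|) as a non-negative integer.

JDN of the first date = 2485865.
JDN of the second date = 2486055.
|2486055 − 2485865| = 190.

190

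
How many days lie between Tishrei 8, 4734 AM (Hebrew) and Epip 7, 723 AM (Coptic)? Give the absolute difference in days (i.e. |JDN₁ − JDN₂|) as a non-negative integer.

JDN of the first date = 2076697.
JDN of the second date = 2089046.
|2089046 − 2076697| = 12349.

12349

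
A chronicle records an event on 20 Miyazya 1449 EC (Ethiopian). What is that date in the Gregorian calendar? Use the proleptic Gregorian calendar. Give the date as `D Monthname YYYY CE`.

24 April 1457 CE

Julian Day Number of the source date = 2253332.
Converting JDN 2253332 to the Gregorian calendar gives 24 April 1457 CE.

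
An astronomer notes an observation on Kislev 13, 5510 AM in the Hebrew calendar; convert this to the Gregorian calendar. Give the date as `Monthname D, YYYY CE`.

November 23, 1749 CE

Both dates share Julian Day Number 2360196; in the Gregorian calendar that is 23 November 1749 CE.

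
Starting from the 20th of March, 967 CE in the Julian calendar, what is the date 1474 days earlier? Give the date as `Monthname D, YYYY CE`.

The starting date is JDN 2074333; 2074333 − 1474 = 2072859.
JDN 2072859 corresponds to March 7, 963 CE.

March 7, 963 CE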